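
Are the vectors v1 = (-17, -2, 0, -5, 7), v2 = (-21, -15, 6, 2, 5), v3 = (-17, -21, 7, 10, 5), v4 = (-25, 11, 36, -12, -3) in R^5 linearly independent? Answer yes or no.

yes

Form the matrix with these vectors as rows and row reduce.
R2 ← R2 − (21/17)·R1: [0, -213/17, 6, 139/17, -62/17]
R3 ← R3 − R1: [0, -19, 7, 15, -2]
R4 ← R4 − (25/17)·R1: [0, 237/17, 36, -79/17, -226/17]
R3 ← R3 − (323/213)·R2: [0, 0, -149/71, 554/213, 752/213]
R4 ← R4 + (79/71)·R2: [0, 0, 3030/71, 316/71, -1232/71]
R4 ← R4 + (3030/149)·R3: [0, 0, 0, 8544/149, 8112/149]
4 nonzero rows, so the 4 vectors span a space of dimension 4.
Since 4 = 4, the vectors are linearly independent.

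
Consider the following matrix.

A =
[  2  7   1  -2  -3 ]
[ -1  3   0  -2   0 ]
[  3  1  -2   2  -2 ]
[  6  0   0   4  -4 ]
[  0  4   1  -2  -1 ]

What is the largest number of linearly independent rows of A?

3

Row reduce to echelon form.
R2 ← R2 + (1/2)·R1: [0, 13/2, 1/2, -3, -3/2]
R3 ← R3 − (3/2)·R1: [0, -19/2, -7/2, 5, 5/2]
R4 ← R4 − (3)·R1: [0, -21, -3, 10, 5]
R3 ← R3 + (19/13)·R2: [0, 0, -36/13, 8/13, 4/13]
R4 ← R4 + (42/13)·R2: [0, 0, -18/13, 4/13, 2/13]
R5 ← R5 − (8/13)·R2: [0, 0, 9/13, -2/13, -1/13]
R4 ← R4 − (1/2)·R3: [0, 0, 0, 0, 0]
R5 ← R5 + (1/4)·R3: [0, 0, 0, 0, 0]
Echelon form has 3 nonzero rows, so rank(A) = 3.
The rank gives the maximum number of linearly independent rows: 3.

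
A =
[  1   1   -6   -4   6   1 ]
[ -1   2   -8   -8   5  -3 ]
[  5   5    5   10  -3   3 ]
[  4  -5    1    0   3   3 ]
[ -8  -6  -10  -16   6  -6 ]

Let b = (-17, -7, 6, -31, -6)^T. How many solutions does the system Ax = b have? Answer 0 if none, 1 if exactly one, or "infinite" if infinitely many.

Row reduce the augmented matrix [A | b].
R2 ← R2 + R1: [0, 3, -14, -12, 11, -2, -24]
R3 ← R3 − (5)·R1: [0, 0, 35, 30, -33, -2, 91]
R4 ← R4 − (4)·R1: [0, -9, 25, 16, -21, -1, 37]
R5 ← R5 + (8)·R1: [0, 2, -58, -48, 54, 2, -142]
R4 ← R4 + (3)·R2: [0, 0, -17, -20, 12, -7, -35]
R5 ← R5 − (2/3)·R2: [0, 0, -146/3, -40, 140/3, 10/3, -126]
R4 ← R4 + (17/35)·R3: [0, 0, 0, -38/7, -141/35, -279/35, 46/5]
R5 ← R5 + (146/105)·R3: [0, 0, 0, 12/7, 82/105, 58/105, 8/15]
R5 ← R5 + (6/19)·R4: [0, 0, 0, 0, -28/57, -112/57, 196/57]
The echelon form has 5 nonzero rows, and every pivot lies in the first 6 columns, so rank(A) = rank([A|b]) = 5.
The system is consistent.
rank = 5 < 6 unknowns, so there are infinitely many solutions.

infinite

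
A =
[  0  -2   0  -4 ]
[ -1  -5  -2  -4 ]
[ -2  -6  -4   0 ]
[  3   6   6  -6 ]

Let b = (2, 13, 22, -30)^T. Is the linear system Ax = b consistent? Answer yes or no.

Row reduce the augmented matrix [A | b].
Swap R1 ↔ R2
R3 ← R3 − (2)·R1: [0, 4, 0, 8, -4]
R4 ← R4 + (3)·R1: [0, -9, 0, -18, 9]
R3 ← R3 + (2)·R2: [0, 0, 0, 0, 0]
R4 ← R4 − (9/2)·R2: [0, 0, 0, 0, 0]
The echelon form has 2 nonzero rows, and every pivot lies in the first 4 columns, so rank(A) = rank([A|b]) = 2.
The system is consistent.

yes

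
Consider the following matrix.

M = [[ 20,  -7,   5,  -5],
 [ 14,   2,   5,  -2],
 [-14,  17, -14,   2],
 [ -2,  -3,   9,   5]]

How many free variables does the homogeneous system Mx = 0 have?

0

Row reduce to echelon form.
R2 ← R2 − (7/10)·R1: [0, 69/10, 3/2, 3/2]
R3 ← R3 + (7/10)·R1: [0, 121/10, -21/2, -3/2]
R4 ← R4 + (1/10)·R1: [0, -37/10, 19/2, 9/2]
R3 ← R3 − (121/69)·R2: [0, 0, -302/23, -95/23]
R4 ← R4 + (37/69)·R2: [0, 0, 237/23, 122/23]
R4 ← R4 + (237/302)·R3: [0, 0, 0, 623/302]
4 nonzero rows, so rank(M) = 4.
M has 4 columns; by rank–nullity, nullity = 4 − 4 = 0.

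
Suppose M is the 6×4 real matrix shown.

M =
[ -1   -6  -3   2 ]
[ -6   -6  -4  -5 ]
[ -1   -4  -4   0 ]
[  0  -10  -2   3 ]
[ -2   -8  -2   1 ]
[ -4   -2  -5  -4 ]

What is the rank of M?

Row reduce to echelon form.
R2 ← R2 − (6)·R1: [0, 30, 14, -17]
R3 ← R3 − R1: [0, 2, -1, -2]
R5 ← R5 − (2)·R1: [0, 4, 4, -3]
R6 ← R6 − (4)·R1: [0, 22, 7, -12]
R3 ← R3 − (1/15)·R2: [0, 0, -29/15, -13/15]
R4 ← R4 + (1/3)·R2: [0, 0, 8/3, -8/3]
R5 ← R5 − (2/15)·R2: [0, 0, 32/15, -11/15]
R6 ← R6 − (11/15)·R2: [0, 0, -49/15, 7/15]
R4 ← R4 + (40/29)·R3: [0, 0, 0, -112/29]
R5 ← R5 + (32/29)·R3: [0, 0, 0, -49/29]
R6 ← R6 − (49/29)·R3: [0, 0, 0, 56/29]
R5 ← R5 − (7/16)·R4: [0, 0, 0, 0]
R6 ← R6 + (1/2)·R4: [0, 0, 0, 0]
Echelon form has 4 nonzero rows, so rank(M) = 4.

4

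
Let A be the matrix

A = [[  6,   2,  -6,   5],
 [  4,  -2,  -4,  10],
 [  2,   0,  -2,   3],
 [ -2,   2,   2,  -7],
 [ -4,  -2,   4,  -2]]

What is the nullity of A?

2

Row reduce to echelon form.
R2 ← R2 − (2/3)·R1: [0, -10/3, 0, 20/3]
R3 ← R3 − (1/3)·R1: [0, -2/3, 0, 4/3]
R4 ← R4 + (1/3)·R1: [0, 8/3, 0, -16/3]
R5 ← R5 + (2/3)·R1: [0, -2/3, 0, 4/3]
R3 ← R3 − (1/5)·R2: [0, 0, 0, 0]
R4 ← R4 + (4/5)·R2: [0, 0, 0, 0]
R5 ← R5 − (1/5)·R2: [0, 0, 0, 0]
2 nonzero rows, so rank(A) = 2.
A has 4 columns; by rank–nullity, nullity = 4 − 2 = 2.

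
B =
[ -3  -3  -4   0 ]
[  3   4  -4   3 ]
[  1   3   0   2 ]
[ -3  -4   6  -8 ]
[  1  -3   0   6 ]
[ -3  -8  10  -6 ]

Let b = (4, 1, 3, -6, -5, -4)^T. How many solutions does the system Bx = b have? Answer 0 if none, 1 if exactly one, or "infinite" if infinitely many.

Row reduce the augmented matrix [B | b].
R2 ← R2 + R1: [0, 1, -8, 3, 5]
R3 ← R3 + (1/3)·R1: [0, 2, -4/3, 2, 13/3]
R4 ← R4 − R1: [0, -1, 10, -8, -10]
R5 ← R5 + (1/3)·R1: [0, -4, -4/3, 6, -11/3]
R6 ← R6 − R1: [0, -5, 14, -6, -8]
R3 ← R3 − (2)·R2: [0, 0, 44/3, -4, -17/3]
R4 ← R4 + R2: [0, 0, 2, -5, -5]
R5 ← R5 + (4)·R2: [0, 0, -100/3, 18, 49/3]
R6 ← R6 + (5)·R2: [0, 0, -26, 9, 17]
R4 ← R4 − (3/22)·R3: [0, 0, 0, -49/11, -93/22]
R5 ← R5 + (25/11)·R3: [0, 0, 0, 98/11, 38/11]
R6 ← R6 + (39/22)·R3: [0, 0, 0, 21/11, 153/22]
R5 ← R5 + (2)·R4: [0, 0, 0, 0, -5]
R6 ← R6 + (3/7)·R4: [0, 0, 0, 0, 36/7]
R6 ← R6 + (36/35)·R5: [0, 0, 0, 0, 0]
The echelon form has 5 nonzero rows; the last pivot sits in the augmented column, so rank(B) = 4 but rank([B|b]) = 5.
Since the ranks differ, the system is inconsistent.
It has no solutions.

0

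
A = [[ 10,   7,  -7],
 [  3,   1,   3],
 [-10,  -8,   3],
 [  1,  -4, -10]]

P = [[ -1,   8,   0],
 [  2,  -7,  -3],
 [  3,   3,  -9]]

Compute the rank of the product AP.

2

First compute AP:
[[-17,  10,  42],
 [  8,  26, -30],
 [  3, -15,  -3],
 [-39,   6, 102]]
Now row reduce the product.
R2 ← R2 + (8/17)·R1: [0, 522/17, -174/17]
R3 ← R3 + (3/17)·R1: [0, -225/17, 75/17]
R4 ← R4 − (39/17)·R1: [0, -288/17, 96/17]
R3 ← R3 + (25/58)·R2: [0, 0, 0]
R4 ← R4 + (16/29)·R2: [0, 0, 0]
2 nonzero rows, so rank(AP) = 2.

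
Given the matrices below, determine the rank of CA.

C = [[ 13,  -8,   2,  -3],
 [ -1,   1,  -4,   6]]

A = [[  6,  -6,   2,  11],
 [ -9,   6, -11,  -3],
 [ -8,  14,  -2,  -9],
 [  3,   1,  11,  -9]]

2

First compute CA:
[[125, -101,  77, 176],
 [ 35, -38,  61, -32]]
Now row reduce the product.
R2 ← R2 − (7/25)·R1: [0, -243/25, 986/25, -2032/25]
2 nonzero rows, so rank(CA) = 2.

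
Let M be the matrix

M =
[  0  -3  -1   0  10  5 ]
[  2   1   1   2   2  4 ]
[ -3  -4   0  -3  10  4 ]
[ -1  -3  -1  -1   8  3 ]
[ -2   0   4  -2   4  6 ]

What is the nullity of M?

Row reduce to echelon form.
Swap R1 ↔ R2
R3 ← R3 + (3/2)·R1: [0, -5/2, 3/2, 0, 13, 10]
R4 ← R4 + (1/2)·R1: [0, -5/2, -1/2, 0, 9, 5]
R5 ← R5 + R1: [0, 1, 5, 0, 6, 10]
R3 ← R3 − (5/6)·R2: [0, 0, 7/3, 0, 14/3, 35/6]
R4 ← R4 − (5/6)·R2: [0, 0, 1/3, 0, 2/3, 5/6]
R5 ← R5 + (1/3)·R2: [0, 0, 14/3, 0, 28/3, 35/3]
R4 ← R4 − (1/7)·R3: [0, 0, 0, 0, 0, 0]
R5 ← R5 − (2)·R3: [0, 0, 0, 0, 0, 0]
3 nonzero rows, so rank(M) = 3.
M has 6 columns; by rank–nullity, nullity = 6 − 3 = 3.

3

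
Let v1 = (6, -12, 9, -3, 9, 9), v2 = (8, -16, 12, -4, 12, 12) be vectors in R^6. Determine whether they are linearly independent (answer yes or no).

Form the matrix with these vectors as rows and row reduce.
R2 ← R2 − (4/3)·R1: [0, 0, 0, 0, 0, 0]
1 nonzero row, so the 2 vectors span a space of dimension 1.
Since 1 < 2, the vectors are linearly dependent.

no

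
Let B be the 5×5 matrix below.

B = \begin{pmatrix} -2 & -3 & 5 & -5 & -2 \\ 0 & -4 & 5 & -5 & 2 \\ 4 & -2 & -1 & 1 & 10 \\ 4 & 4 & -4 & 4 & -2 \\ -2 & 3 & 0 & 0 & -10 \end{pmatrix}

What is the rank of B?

3

Row reduce to echelon form.
R3 ← R3 + (2)·R1: [0, -8, 9, -9, 6]
R4 ← R4 + (2)·R1: [0, -2, 6, -6, -6]
R5 ← R5 − R1: [0, 6, -5, 5, -8]
R3 ← R3 − (2)·R2: [0, 0, -1, 1, 2]
R4 ← R4 − (1/2)·R2: [0, 0, 7/2, -7/2, -7]
R5 ← R5 + (3/2)·R2: [0, 0, 5/2, -5/2, -5]
R4 ← R4 + (7/2)·R3: [0, 0, 0, 0, 0]
R5 ← R5 + (5/2)·R3: [0, 0, 0, 0, 0]
Echelon form has 3 nonzero rows, so rank(B) = 3.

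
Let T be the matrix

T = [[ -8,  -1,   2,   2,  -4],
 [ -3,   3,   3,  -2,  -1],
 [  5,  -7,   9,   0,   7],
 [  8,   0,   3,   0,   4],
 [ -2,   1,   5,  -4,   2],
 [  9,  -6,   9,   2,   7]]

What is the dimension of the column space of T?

4

Row reduce to echelon form.
R2 ← R2 − (3/8)·R1: [0, 27/8, 9/4, -11/4, 1/2]
R3 ← R3 + (5/8)·R1: [0, -61/8, 41/4, 5/4, 9/2]
R4 ← R4 + R1: [0, -1, 5, 2, 0]
R5 ← R5 − (1/4)·R1: [0, 5/4, 9/2, -9/2, 3]
R6 ← R6 + (9/8)·R1: [0, -57/8, 45/4, 17/4, 5/2]
R3 ← R3 + (61/27)·R2: [0, 0, 46/3, -134/27, 152/27]
R4 ← R4 + (8/27)·R2: [0, 0, 17/3, 32/27, 4/27]
R5 ← R5 − (10/27)·R2: [0, 0, 11/3, -94/27, 76/27]
R6 ← R6 + (19/9)·R2: [0, 0, 16, -14/9, 32/9]
R4 ← R4 − (17/46)·R3: [0, 0, 0, 625/207, -400/207]
R5 ← R5 − (11/46)·R3: [0, 0, 0, -475/207, 304/207]
R6 ← R6 − (24/23)·R3: [0, 0, 0, 250/69, -160/69]
R5 ← R5 + (19/25)·R4: [0, 0, 0, 0, 0]
R6 ← R6 − (6/5)·R4: [0, 0, 0, 0, 0]
Echelon form has 4 nonzero rows, so rank(T) = 4.
The column space has dimension equal to the rank: 4.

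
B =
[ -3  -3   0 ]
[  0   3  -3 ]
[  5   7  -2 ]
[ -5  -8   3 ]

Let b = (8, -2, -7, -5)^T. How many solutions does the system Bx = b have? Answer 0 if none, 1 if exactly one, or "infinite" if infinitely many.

0

Row reduce the augmented matrix [B | b].
R3 ← R3 + (5/3)·R1: [0, 2, -2, 19/3]
R4 ← R4 − (5/3)·R1: [0, -3, 3, -55/3]
R3 ← R3 − (2/3)·R2: [0, 0, 0, 23/3]
R4 ← R4 + R2: [0, 0, 0, -61/3]
R4 ← R4 + (61/23)·R3: [0, 0, 0, 0]
The echelon form has 3 nonzero rows; the last pivot sits in the augmented column, so rank(B) = 2 but rank([B|b]) = 3.
Since the ranks differ, the system is inconsistent.
It has no solutions.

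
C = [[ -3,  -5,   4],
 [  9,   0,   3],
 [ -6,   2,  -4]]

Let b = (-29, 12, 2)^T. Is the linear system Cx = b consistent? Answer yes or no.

yes

Row reduce the augmented matrix [C | b].
R2 ← R2 + (3)·R1: [0, -15, 15, -75]
R3 ← R3 − (2)·R1: [0, 12, -12, 60]
R3 ← R3 + (4/5)·R2: [0, 0, 0, 0]
The echelon form has 2 nonzero rows, and every pivot lies in the first 3 columns, so rank(C) = rank([C|b]) = 2.
The system is consistent.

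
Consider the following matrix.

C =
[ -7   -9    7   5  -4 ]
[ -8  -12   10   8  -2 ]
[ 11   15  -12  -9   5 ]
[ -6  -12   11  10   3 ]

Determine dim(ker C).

3

Row reduce to echelon form.
R2 ← R2 − (8/7)·R1: [0, -12/7, 2, 16/7, 18/7]
R3 ← R3 + (11/7)·R1: [0, 6/7, -1, -8/7, -9/7]
R4 ← R4 − (6/7)·R1: [0, -30/7, 5, 40/7, 45/7]
R3 ← R3 + (1/2)·R2: [0, 0, 0, 0, 0]
R4 ← R4 − (5/2)·R2: [0, 0, 0, 0, 0]
2 nonzero rows, so rank(C) = 2.
C has 5 columns; by rank–nullity, nullity = 5 − 2 = 3.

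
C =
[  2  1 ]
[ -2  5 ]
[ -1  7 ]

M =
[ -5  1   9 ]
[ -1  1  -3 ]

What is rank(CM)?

2

First compute CM:
[[-11,   3,  15],
 [  5,   3, -33],
 [ -2,   6, -30]]
Now row reduce the product.
R2 ← R2 + (5/11)·R1: [0, 48/11, -288/11]
R3 ← R3 − (2/11)·R1: [0, 60/11, -360/11]
R3 ← R3 − (5/4)·R2: [0, 0, 0]
2 nonzero rows, so rank(CM) = 2.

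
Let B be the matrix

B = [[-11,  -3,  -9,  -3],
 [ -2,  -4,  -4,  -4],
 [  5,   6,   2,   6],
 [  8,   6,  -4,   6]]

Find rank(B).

3

Row reduce to echelon form.
R2 ← R2 − (2/11)·R1: [0, -38/11, -26/11, -38/11]
R3 ← R3 + (5/11)·R1: [0, 51/11, -23/11, 51/11]
R4 ← R4 + (8/11)·R1: [0, 42/11, -116/11, 42/11]
R3 ← R3 + (51/38)·R2: [0, 0, -100/19, 0]
R4 ← R4 + (21/19)·R2: [0, 0, -250/19, 0]
R4 ← R4 − (5/2)·R3: [0, 0, 0, 0]
Echelon form has 3 nonzero rows, so rank(B) = 3.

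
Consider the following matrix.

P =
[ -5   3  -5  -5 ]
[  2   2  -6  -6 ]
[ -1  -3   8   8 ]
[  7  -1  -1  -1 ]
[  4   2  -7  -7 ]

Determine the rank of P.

2

Row reduce to echelon form.
R2 ← R2 + (2/5)·R1: [0, 16/5, -8, -8]
R3 ← R3 − (1/5)·R1: [0, -18/5, 9, 9]
R4 ← R4 + (7/5)·R1: [0, 16/5, -8, -8]
R5 ← R5 + (4/5)·R1: [0, 22/5, -11, -11]
R3 ← R3 + (9/8)·R2: [0, 0, 0, 0]
R4 ← R4 − R2: [0, 0, 0, 0]
R5 ← R5 − (11/8)·R2: [0, 0, 0, 0]
Echelon form has 2 nonzero rows, so rank(P) = 2.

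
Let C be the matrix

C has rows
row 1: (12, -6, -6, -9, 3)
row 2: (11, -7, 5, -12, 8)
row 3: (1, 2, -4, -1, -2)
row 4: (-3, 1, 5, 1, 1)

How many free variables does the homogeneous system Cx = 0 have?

Row reduce to echelon form.
R2 ← R2 − (11/12)·R1: [0, -3/2, 21/2, -15/4, 21/4]
R3 ← R3 − (1/12)·R1: [0, 5/2, -7/2, -1/4, -9/4]
R4 ← R4 + (1/4)·R1: [0, -1/2, 7/2, -5/4, 7/4]
R3 ← R3 + (5/3)·R2: [0, 0, 14, -13/2, 13/2]
R4 ← R4 − (1/3)·R2: [0, 0, 0, 0, 0]
3 nonzero rows, so rank(C) = 3.
C has 5 columns; by rank–nullity, nullity = 5 − 3 = 2.

2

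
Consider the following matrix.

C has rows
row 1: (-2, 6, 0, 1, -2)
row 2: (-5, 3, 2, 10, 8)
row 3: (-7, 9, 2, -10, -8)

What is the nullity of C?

Row reduce to echelon form.
R2 ← R2 − (5/2)·R1: [0, -12, 2, 15/2, 13]
R3 ← R3 − (7/2)·R1: [0, -12, 2, -27/2, -1]
R3 ← R3 − R2: [0, 0, 0, -21, -14]
3 nonzero rows, so rank(C) = 3.
C has 5 columns; by rank–nullity, nullity = 5 − 3 = 2.

2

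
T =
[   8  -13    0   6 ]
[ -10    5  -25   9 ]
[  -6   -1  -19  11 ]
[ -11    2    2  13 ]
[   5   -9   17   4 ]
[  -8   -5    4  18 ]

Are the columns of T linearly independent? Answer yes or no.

Row reduce T to echelon form.
R2 ← R2 + (5/4)·R1: [0, -45/4, -25, 33/2]
R3 ← R3 + (3/4)·R1: [0, -43/4, -19, 31/2]
R4 ← R4 + (11/8)·R1: [0, -127/8, 2, 85/4]
R5 ← R5 − (5/8)·R1: [0, -7/8, 17, 1/4]
R6 ← R6 + R1: [0, -18, 4, 24]
R3 ← R3 − (43/45)·R2: [0, 0, 44/9, -4/15]
R4 ← R4 − (127/90)·R2: [0, 0, 671/18, -61/30]
R5 ← R5 − (7/90)·R2: [0, 0, 341/18, -31/30]
R6 ← R6 − (8/5)·R2: [0, 0, 44, -12/5]
R4 ← R4 − (61/8)·R3: [0, 0, 0, 0]
R5 ← R5 − (31/8)·R3: [0, 0, 0, 0]
R6 ← R6 − (9)·R3: [0, 0, 0, 0]
3 pivots among 4 columns.
Only 3 < 4 pivot columns, so the columns are linearly dependent.

no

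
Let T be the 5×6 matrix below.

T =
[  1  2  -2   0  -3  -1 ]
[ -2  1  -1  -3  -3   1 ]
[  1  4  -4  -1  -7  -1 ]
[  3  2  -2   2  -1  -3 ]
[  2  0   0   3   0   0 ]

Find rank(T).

3

Row reduce to echelon form.
R2 ← R2 + (2)·R1: [0, 5, -5, -3, -9, -1]
R3 ← R3 − R1: [0, 2, -2, -1, -4, 0]
R4 ← R4 − (3)·R1: [0, -4, 4, 2, 8, 0]
R5 ← R5 − (2)·R1: [0, -4, 4, 3, 6, 2]
R3 ← R3 − (2/5)·R2: [0, 0, 0, 1/5, -2/5, 2/5]
R4 ← R4 + (4/5)·R2: [0, 0, 0, -2/5, 4/5, -4/5]
R5 ← R5 + (4/5)·R2: [0, 0, 0, 3/5, -6/5, 6/5]
R4 ← R4 + (2)·R3: [0, 0, 0, 0, 0, 0]
R5 ← R5 − (3)·R3: [0, 0, 0, 0, 0, 0]
Echelon form has 3 nonzero rows, so rank(T) = 3.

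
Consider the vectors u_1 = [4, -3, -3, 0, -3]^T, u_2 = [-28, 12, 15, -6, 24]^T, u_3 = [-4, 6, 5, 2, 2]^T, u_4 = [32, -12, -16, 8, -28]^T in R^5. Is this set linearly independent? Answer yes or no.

Form the matrix with these vectors as rows and row reduce.
R2 ← R2 + (7)·R1: [0, -9, -6, -6, 3]
R3 ← R3 + R1: [0, 3, 2, 2, -1]
R4 ← R4 − (8)·R1: [0, 12, 8, 8, -4]
R3 ← R3 + (1/3)·R2: [0, 0, 0, 0, 0]
R4 ← R4 + (4/3)·R2: [0, 0, 0, 0, 0]
2 nonzero rows, so the 4 vectors span a space of dimension 2.
Since 2 < 4, the vectors are linearly dependent.

no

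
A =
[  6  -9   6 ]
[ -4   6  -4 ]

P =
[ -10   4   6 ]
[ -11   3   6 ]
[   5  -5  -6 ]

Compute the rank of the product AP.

First compute AP:
[[ 69, -33, -54],
 [-46,  22,  36]]
Now row reduce the product.
R2 ← R2 + (2/3)·R1: [0, 0, 0]
1 nonzero row, so rank(AP) = 1.

1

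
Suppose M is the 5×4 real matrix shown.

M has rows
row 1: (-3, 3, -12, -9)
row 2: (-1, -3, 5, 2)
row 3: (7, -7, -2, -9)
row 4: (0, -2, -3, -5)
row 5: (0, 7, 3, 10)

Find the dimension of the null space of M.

1

Row reduce to echelon form.
R2 ← R2 − (1/3)·R1: [0, -4, 9, 5]
R3 ← R3 + (7/3)·R1: [0, 0, -30, -30]
R4 ← R4 − (1/2)·R2: [0, 0, -15/2, -15/2]
R5 ← R5 + (7/4)·R2: [0, 0, 75/4, 75/4]
R4 ← R4 − (1/4)·R3: [0, 0, 0, 0]
R5 ← R5 + (5/8)·R3: [0, 0, 0, 0]
3 nonzero rows, so rank(M) = 3.
M has 4 columns; by rank–nullity, nullity = 4 − 3 = 1.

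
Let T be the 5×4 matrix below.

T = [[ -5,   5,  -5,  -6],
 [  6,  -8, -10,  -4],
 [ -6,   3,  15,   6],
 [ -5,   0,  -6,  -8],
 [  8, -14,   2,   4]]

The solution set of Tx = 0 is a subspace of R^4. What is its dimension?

Row reduce to echelon form.
R2 ← R2 + (6/5)·R1: [0, -2, -16, -56/5]
R3 ← R3 − (6/5)·R1: [0, -3, 21, 66/5]
R4 ← R4 − R1: [0, -5, -1, -2]
R5 ← R5 + (8/5)·R1: [0, -6, -6, -28/5]
R3 ← R3 − (3/2)·R2: [0, 0, 45, 30]
R4 ← R4 − (5/2)·R2: [0, 0, 39, 26]
R5 ← R5 − (3)·R2: [0, 0, 42, 28]
R4 ← R4 − (13/15)·R3: [0, 0, 0, 0]
R5 ← R5 − (14/15)·R3: [0, 0, 0, 0]
3 nonzero rows, so rank(T) = 3.
T has 4 columns; by rank–nullity, nullity = 4 − 3 = 1.

1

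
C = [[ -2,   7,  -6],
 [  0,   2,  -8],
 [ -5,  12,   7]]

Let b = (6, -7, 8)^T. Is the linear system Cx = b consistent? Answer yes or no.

Row reduce the augmented matrix [C | b].
R3 ← R3 − (5/2)·R1: [0, -11/2, 22, -7]
R3 ← R3 + (11/4)·R2: [0, 0, 0, -105/4]
The echelon form has 3 nonzero rows; the last pivot sits in the augmented column, so rank(C) = 2 but rank([C|b]) = 3.
Since the ranks differ, the system is inconsistent.

no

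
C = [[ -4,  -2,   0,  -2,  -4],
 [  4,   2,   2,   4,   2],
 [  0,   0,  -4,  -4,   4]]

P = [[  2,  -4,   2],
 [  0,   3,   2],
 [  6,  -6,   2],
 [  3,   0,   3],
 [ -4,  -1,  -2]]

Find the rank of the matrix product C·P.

First compute CP:
[[  2,  14, -10],
 [ 24, -24,  24],
 [-52,  20, -28]]
Now row reduce the product.
R2 ← R2 − (12)·R1: [0, -192, 144]
R3 ← R3 + (26)·R1: [0, 384, -288]
R3 ← R3 + (2)·R2: [0, 0, 0]
2 nonzero rows, so rank(CP) = 2.

2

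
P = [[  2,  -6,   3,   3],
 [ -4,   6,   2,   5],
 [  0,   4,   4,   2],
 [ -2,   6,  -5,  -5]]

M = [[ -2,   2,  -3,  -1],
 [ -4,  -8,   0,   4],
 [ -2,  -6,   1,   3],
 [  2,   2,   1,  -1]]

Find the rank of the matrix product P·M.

2

First compute PM:
[[ 20,  40,   0, -20],
 [-10, -58,  19,  29],
 [-20, -52,   6,  26],
 [-20, -32,  -4,  16]]
Now row reduce the product.
R2 ← R2 + (1/2)·R1: [0, -38, 19, 19]
R3 ← R3 + R1: [0, -12, 6, 6]
R4 ← R4 + R1: [0, 8, -4, -4]
R3 ← R3 − (6/19)·R2: [0, 0, 0, 0]
R4 ← R4 + (4/19)·R2: [0, 0, 0, 0]
2 nonzero rows, so rank(PM) = 2.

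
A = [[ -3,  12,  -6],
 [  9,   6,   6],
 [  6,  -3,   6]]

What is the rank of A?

Row reduce to echelon form.
R2 ← R2 + (3)·R1: [0, 42, -12]
R3 ← R3 + (2)·R1: [0, 21, -6]
R3 ← R3 − (1/2)·R2: [0, 0, 0]
Echelon form has 2 nonzero rows, so rank(A) = 2.

2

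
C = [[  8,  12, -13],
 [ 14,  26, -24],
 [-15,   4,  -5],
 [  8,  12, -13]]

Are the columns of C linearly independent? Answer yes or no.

yes

Row reduce C to echelon form.
R2 ← R2 − (7/4)·R1: [0, 5, -5/4]
R3 ← R3 + (15/8)·R1: [0, 53/2, -235/8]
R4 ← R4 − R1: [0, 0, 0]
R3 ← R3 − (53/10)·R2: [0, 0, -91/4]
3 pivots among 3 columns.
Every column is a pivot column, so the columns are linearly independent.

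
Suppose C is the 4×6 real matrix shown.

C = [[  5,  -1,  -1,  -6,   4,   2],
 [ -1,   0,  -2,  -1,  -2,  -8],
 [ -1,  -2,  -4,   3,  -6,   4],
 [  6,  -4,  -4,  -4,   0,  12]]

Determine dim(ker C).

2

Row reduce to echelon form.
R2 ← R2 + (1/5)·R1: [0, -1/5, -11/5, -11/5, -6/5, -38/5]
R3 ← R3 + (1/5)·R1: [0, -11/5, -21/5, 9/5, -26/5, 22/5]
R4 ← R4 − (6/5)·R1: [0, -14/5, -14/5, 16/5, -24/5, 48/5]
R3 ← R3 − (11)·R2: [0, 0, 20, 26, 8, 88]
R4 ← R4 − (14)·R2: [0, 0, 28, 34, 12, 116]
R4 ← R4 − (7/5)·R3: [0, 0, 0, -12/5, 4/5, -36/5]
4 nonzero rows, so rank(C) = 4.
C has 6 columns; by rank–nullity, nullity = 6 − 4 = 2.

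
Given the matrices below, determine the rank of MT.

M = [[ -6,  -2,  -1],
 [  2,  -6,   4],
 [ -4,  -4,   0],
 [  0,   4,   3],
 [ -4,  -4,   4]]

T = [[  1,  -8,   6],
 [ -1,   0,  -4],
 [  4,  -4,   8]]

First compute MT:
[[ -8,  52, -36],
 [ 24, -32,  68],
 [  0,  32,  -8],
 [  8, -12,   8],
 [ 16,  16,  24]]
Now row reduce the product.
R2 ← R2 + (3)·R1: [0, 124, -40]
R4 ← R4 + R1: [0, 40, -28]
R5 ← R5 + (2)·R1: [0, 120, -48]
R3 ← R3 − (8/31)·R2: [0, 0, 72/31]
R4 ← R4 − (10/31)·R2: [0, 0, -468/31]
R5 ← R5 − (30/31)·R2: [0, 0, -288/31]
R4 ← R4 + (13/2)·R3: [0, 0, 0]
R5 ← R5 + (4)·R3: [0, 0, 0]
3 nonzero rows, so rank(MT) = 3.

3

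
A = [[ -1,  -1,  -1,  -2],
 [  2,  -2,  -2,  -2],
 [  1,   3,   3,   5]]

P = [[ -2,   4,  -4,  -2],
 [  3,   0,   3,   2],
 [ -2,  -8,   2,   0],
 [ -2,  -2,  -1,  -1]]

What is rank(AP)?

2

First compute AP:
[[  5,   8,   1,   2],
 [ -2,  28, -16,  -6],
 [ -9, -30,   6,  -1]]
Now row reduce the product.
R2 ← R2 + (2/5)·R1: [0, 156/5, -78/5, -26/5]
R3 ← R3 + (9/5)·R1: [0, -78/5, 39/5, 13/5]
R3 ← R3 + (1/2)·R2: [0, 0, 0, 0]
2 nonzero rows, so rank(AP) = 2.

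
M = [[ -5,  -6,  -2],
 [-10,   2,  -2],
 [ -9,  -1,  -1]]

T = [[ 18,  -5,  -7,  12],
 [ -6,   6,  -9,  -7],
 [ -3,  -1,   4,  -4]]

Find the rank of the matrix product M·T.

3

First compute MT:
[[-48,  -9,  81, -10],
 [-186,  64,  44, -126],
 [-153,  40,  68, -97]]
Now row reduce the product.
R2 ← R2 − (31/8)·R1: [0, 791/8, -2159/8, -349/4]
R3 ← R3 − (51/16)·R1: [0, 1099/16, -3043/16, -521/8]
R3 ← R3 − (157/226)·R2: [0, 0, -306/113, -510/113]
3 nonzero rows, so rank(MT) = 3.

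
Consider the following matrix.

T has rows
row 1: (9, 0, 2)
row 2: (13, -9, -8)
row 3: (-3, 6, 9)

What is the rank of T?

3

Row reduce to echelon form.
R2 ← R2 − (13/9)·R1: [0, -9, -98/9]
R3 ← R3 + (1/3)·R1: [0, 6, 29/3]
R3 ← R3 + (2/3)·R2: [0, 0, 65/27]
Echelon form has 3 nonzero rows, so rank(T) = 3.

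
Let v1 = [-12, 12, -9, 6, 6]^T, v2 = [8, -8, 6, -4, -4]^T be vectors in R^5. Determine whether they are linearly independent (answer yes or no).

Form the matrix with these vectors as rows and row reduce.
R2 ← R2 + (2/3)·R1: [0, 0, 0, 0, 0]
1 nonzero row, so the 2 vectors span a space of dimension 1.
Since 1 < 2, the vectors are linearly dependent.

no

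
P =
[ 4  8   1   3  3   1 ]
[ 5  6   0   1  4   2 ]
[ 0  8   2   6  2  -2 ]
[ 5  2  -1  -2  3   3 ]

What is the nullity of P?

Row reduce to echelon form.
R2 ← R2 − (5/4)·R1: [0, -4, -5/4, -11/4, 1/4, 3/4]
R4 ← R4 − (5/4)·R1: [0, -8, -9/4, -23/4, -3/4, 7/4]
R3 ← R3 + (2)·R2: [0, 0, -1/2, 1/2, 5/2, -1/2]
R4 ← R4 − (2)·R2: [0, 0, 1/4, -1/4, -5/4, 1/4]
R4 ← R4 + (1/2)·R3: [0, 0, 0, 0, 0, 0]
3 nonzero rows, so rank(P) = 3.
P has 6 columns; by rank–nullity, nullity = 6 − 3 = 3.

3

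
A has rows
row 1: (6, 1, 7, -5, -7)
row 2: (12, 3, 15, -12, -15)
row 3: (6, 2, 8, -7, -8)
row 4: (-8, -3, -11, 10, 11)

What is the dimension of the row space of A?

2

Row reduce to echelon form.
R2 ← R2 − (2)·R1: [0, 1, 1, -2, -1]
R3 ← R3 − R1: [0, 1, 1, -2, -1]
R4 ← R4 + (4/3)·R1: [0, -5/3, -5/3, 10/3, 5/3]
R3 ← R3 − R2: [0, 0, 0, 0, 0]
R4 ← R4 + (5/3)·R2: [0, 0, 0, 0, 0]
Echelon form has 2 nonzero rows, so rank(A) = 2.
The row space has dimension equal to the rank: 2.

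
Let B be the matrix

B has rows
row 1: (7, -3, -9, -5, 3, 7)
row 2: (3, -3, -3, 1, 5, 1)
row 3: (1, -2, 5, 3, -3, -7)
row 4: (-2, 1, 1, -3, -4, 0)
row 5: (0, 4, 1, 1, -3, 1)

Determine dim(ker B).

Row reduce to echelon form.
R2 ← R2 − (3/7)·R1: [0, -12/7, 6/7, 22/7, 26/7, -2]
R3 ← R3 − (1/7)·R1: [0, -11/7, 44/7, 26/7, -24/7, -8]
R4 ← R4 + (2/7)·R1: [0, 1/7, -11/7, -31/7, -22/7, 2]
R3 ← R3 − (11/12)·R2: [0, 0, 11/2, 5/6, -41/6, -37/6]
R4 ← R4 + (1/12)·R2: [0, 0, -3/2, -25/6, -17/6, 11/6]
R5 ← R5 + (7/3)·R2: [0, 0, 3, 25/3, 17/3, -11/3]
R4 ← R4 + (3/11)·R3: [0, 0, 0, -130/33, -155/33, 5/33]
R5 ← R5 − (6/11)·R3: [0, 0, 0, 260/33, 310/33, -10/33]
R5 ← R5 + (2)·R4: [0, 0, 0, 0, 0, 0]
4 nonzero rows, so rank(B) = 4.
B has 6 columns; by rank–nullity, nullity = 6 − 4 = 2.

2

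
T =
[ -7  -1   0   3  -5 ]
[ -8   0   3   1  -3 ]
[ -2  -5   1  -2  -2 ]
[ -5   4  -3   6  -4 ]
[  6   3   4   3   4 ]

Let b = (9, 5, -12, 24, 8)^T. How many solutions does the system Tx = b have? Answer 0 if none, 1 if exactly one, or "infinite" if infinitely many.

1

Row reduce the augmented matrix [T | b].
R2 ← R2 − (8/7)·R1: [0, 8/7, 3, -17/7, 19/7, -37/7]
R3 ← R3 − (2/7)·R1: [0, -33/7, 1, -20/7, -4/7, -102/7]
R4 ← R4 − (5/7)·R1: [0, 33/7, -3, 27/7, -3/7, 123/7]
R5 ← R5 + (6/7)·R1: [0, 15/7, 4, 39/7, -2/7, 110/7]
R3 ← R3 + (33/8)·R2: [0, 0, 107/8, -103/8, 85/8, -291/8]
R4 ← R4 − (33/8)·R2: [0, 0, -123/8, 111/8, -93/8, 315/8]
R5 ← R5 − (15/8)·R2: [0, 0, -13/8, 81/8, -43/8, 205/8]
R4 ← R4 + (123/107)·R3: [0, 0, 0, -99/107, 63/107, -261/107]
R5 ← R5 + (13/107)·R3: [0, 0, 0, 916/107, -437/107, 2269/107]
R5 ← R5 + (916/99)·R4: [0, 0, 0, 0, 15/11, -15/11]
The echelon form has 5 nonzero rows, and every pivot lies in the first 5 columns, so rank(T) = rank([T|b]) = 5.
The system is consistent.
rank = 5 = number of unknowns, so the solution is unique.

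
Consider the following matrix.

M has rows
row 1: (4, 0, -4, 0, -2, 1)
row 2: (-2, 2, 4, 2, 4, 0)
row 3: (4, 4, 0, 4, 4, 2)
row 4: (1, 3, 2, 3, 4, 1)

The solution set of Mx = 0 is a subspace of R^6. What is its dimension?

4

Row reduce to echelon form.
R2 ← R2 + (1/2)·R1: [0, 2, 2, 2, 3, 1/2]
R3 ← R3 − R1: [0, 4, 4, 4, 6, 1]
R4 ← R4 − (1/4)·R1: [0, 3, 3, 3, 9/2, 3/4]
R3 ← R3 − (2)·R2: [0, 0, 0, 0, 0, 0]
R4 ← R4 − (3/2)·R2: [0, 0, 0, 0, 0, 0]
2 nonzero rows, so rank(M) = 2.
M has 6 columns; by rank–nullity, nullity = 6 − 2 = 4.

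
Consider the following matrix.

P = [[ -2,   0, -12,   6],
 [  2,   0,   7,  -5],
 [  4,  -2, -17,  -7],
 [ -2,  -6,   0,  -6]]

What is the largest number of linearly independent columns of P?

3

Row reduce to echelon form.
R2 ← R2 + R1: [0, 0, -5, 1]
R3 ← R3 + (2)·R1: [0, -2, -41, 5]
R4 ← R4 − R1: [0, -6, 12, -12]
Swap R2 ↔ R3
R4 ← R4 − (3)·R2: [0, 0, 135, -27]
R4 ← R4 + (27)·R3: [0, 0, 0, 0]
Echelon form has 3 nonzero rows, so rank(P) = 3.
The rank gives the maximum number of linearly independent columns: 3.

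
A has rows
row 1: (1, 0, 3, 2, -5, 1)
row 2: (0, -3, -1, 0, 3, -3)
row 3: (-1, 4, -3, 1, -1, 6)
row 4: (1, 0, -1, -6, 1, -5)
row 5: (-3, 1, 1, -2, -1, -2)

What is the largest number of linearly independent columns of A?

Row reduce to echelon form.
R3 ← R3 + R1: [0, 4, 0, 3, -6, 7]
R4 ← R4 − R1: [0, 0, -4, -8, 6, -6]
R5 ← R5 + (3)·R1: [0, 1, 10, 4, -16, 1]
R3 ← R3 + (4/3)·R2: [0, 0, -4/3, 3, -2, 3]
R5 ← R5 + (1/3)·R2: [0, 0, 29/3, 4, -15, 0]
R4 ← R4 − (3)·R3: [0, 0, 0, -17, 12, -15]
R5 ← R5 + (29/4)·R3: [0, 0, 0, 103/4, -59/2, 87/4]
R5 ← R5 + (103/68)·R4: [0, 0, 0, 0, -385/34, -33/34]
Echelon form has 5 nonzero rows, so rank(A) = 5.
The rank gives the maximum number of linearly independent columns: 5.

5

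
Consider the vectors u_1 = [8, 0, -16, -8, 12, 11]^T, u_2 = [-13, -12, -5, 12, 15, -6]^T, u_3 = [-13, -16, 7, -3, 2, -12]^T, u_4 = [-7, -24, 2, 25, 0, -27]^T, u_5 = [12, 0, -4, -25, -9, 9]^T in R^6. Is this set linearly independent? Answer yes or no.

yes

Form the matrix with these vectors as rows and row reduce.
R2 ← R2 + (13/8)·R1: [0, -12, -31, -1, 69/2, 95/8]
R3 ← R3 + (13/8)·R1: [0, -16, -19, -16, 43/2, 47/8]
R4 ← R4 + (7/8)·R1: [0, -24, -12, 18, 21/2, -139/8]
R5 ← R5 − (3/2)·R1: [0, 0, 20, -13, -27, -15/2]
R3 ← R3 − (4/3)·R2: [0, 0, 67/3, -44/3, -49/2, -239/24]
R4 ← R4 − (2)·R2: [0, 0, 50, 20, -117/2, -329/8]
R4 ← R4 − (150/67)·R3: [0, 0, 0, 3540/67, -489/134, -10093/536]
R5 ← R5 − (60/67)·R3: [0, 0, 0, 9/67, -339/67, 95/67]
R5 ← R5 − (3/1180)·R4: [0, 0, 0, 0, -11919/2360, 13837/9440]
5 nonzero rows, so the 5 vectors span a space of dimension 5.
Since 5 = 5, the vectors are linearly independent.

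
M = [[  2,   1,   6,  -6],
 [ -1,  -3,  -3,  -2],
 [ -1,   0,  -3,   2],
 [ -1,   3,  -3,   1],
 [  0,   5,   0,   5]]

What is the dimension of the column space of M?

3

Row reduce to echelon form.
R2 ← R2 + (1/2)·R1: [0, -5/2, 0, -5]
R3 ← R3 + (1/2)·R1: [0, 1/2, 0, -1]
R4 ← R4 + (1/2)·R1: [0, 7/2, 0, -2]
R3 ← R3 + (1/5)·R2: [0, 0, 0, -2]
R4 ← R4 + (7/5)·R2: [0, 0, 0, -9]
R5 ← R5 + (2)·R2: [0, 0, 0, -5]
R4 ← R4 − (9/2)·R3: [0, 0, 0, 0]
R5 ← R5 − (5/2)·R3: [0, 0, 0, 0]
Echelon form has 3 nonzero rows, so rank(M) = 3.
The column space has dimension equal to the rank: 3.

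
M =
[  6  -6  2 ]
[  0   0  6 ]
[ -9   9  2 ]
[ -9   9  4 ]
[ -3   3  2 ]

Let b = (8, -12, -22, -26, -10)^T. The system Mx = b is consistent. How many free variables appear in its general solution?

1

Row reduce the augmented matrix [M | b].
R3 ← R3 + (3/2)·R1: [0, 0, 5, -10]
R4 ← R4 + (3/2)·R1: [0, 0, 7, -14]
R5 ← R5 + (1/2)·R1: [0, 0, 3, -6]
R3 ← R3 − (5/6)·R2: [0, 0, 0, 0]
R4 ← R4 − (7/6)·R2: [0, 0, 0, 0]
R5 ← R5 − (1/2)·R2: [0, 0, 0, 0]
The echelon form has 2 nonzero rows, and every pivot lies in the first 3 columns, so rank(M) = rank([M|b]) = 2.
The system is consistent.
Free variables = (unknowns) − (rank) = 3 − 2 = 1.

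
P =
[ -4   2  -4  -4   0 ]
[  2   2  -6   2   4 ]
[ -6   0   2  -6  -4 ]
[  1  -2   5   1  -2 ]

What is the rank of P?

Row reduce to echelon form.
R2 ← R2 + (1/2)·R1: [0, 3, -8, 0, 4]
R3 ← R3 − (3/2)·R1: [0, -3, 8, 0, -4]
R4 ← R4 + (1/4)·R1: [0, -3/2, 4, 0, -2]
R3 ← R3 + R2: [0, 0, 0, 0, 0]
R4 ← R4 + (1/2)·R2: [0, 0, 0, 0, 0]
Echelon form has 2 nonzero rows, so rank(P) = 2.

2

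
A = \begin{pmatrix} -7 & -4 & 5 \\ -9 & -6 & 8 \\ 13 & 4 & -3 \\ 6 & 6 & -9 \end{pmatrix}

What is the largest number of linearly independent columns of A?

Row reduce to echelon form.
R2 ← R2 − (9/7)·R1: [0, -6/7, 11/7]
R3 ← R3 + (13/7)·R1: [0, -24/7, 44/7]
R4 ← R4 + (6/7)·R1: [0, 18/7, -33/7]
R3 ← R3 − (4)·R2: [0, 0, 0]
R4 ← R4 + (3)·R2: [0, 0, 0]
Echelon form has 2 nonzero rows, so rank(A) = 2.
The rank gives the maximum number of linearly independent columns: 2.

2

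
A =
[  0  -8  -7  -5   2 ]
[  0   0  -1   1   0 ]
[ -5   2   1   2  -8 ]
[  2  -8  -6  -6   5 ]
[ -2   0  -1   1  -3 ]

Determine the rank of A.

Row reduce to echelon form.
Swap R1 ↔ R3
R4 ← R4 + (2/5)·R1: [0, -36/5, -28/5, -26/5, 9/5]
R5 ← R5 − (2/5)·R1: [0, -4/5, -7/5, 1/5, 1/5]
Swap R2 ↔ R3
R4 ← R4 − (9/10)·R2: [0, 0, 7/10, -7/10, 0]
R5 ← R5 − (1/10)·R2: [0, 0, -7/10, 7/10, 0]
R4 ← R4 + (7/10)·R3: [0, 0, 0, 0, 0]
R5 ← R5 − (7/10)·R3: [0, 0, 0, 0, 0]
Echelon form has 3 nonzero rows, so rank(A) = 3.

3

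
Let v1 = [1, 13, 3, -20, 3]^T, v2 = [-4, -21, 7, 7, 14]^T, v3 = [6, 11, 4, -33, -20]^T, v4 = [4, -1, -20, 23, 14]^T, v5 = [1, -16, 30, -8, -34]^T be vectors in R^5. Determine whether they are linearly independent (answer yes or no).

yes

Form the matrix with these vectors as rows and row reduce.
R2 ← R2 + (4)·R1: [0, 31, 19, -73, 26]
R3 ← R3 − (6)·R1: [0, -67, -14, 87, -38]
R4 ← R4 − (4)·R1: [0, -53, -32, 103, 2]
R5 ← R5 − R1: [0, -29, 27, 12, -37]
R3 ← R3 + (67/31)·R2: [0, 0, 839/31, -2194/31, 564/31]
R4 ← R4 + (53/31)·R2: [0, 0, 15/31, -676/31, 1440/31]
R5 ← R5 + (29/31)·R2: [0, 0, 1388/31, -1745/31, -393/31]
R4 ← R4 − (15/839)·R3: [0, 0, 0, -17234/839, 38700/839]
R5 ← R5 − (1388/839)·R3: [0, 0, 0, 51007/839, -35889/839]
R5 ← R5 + (51007/17234)·R4: [0, 0, 0, 0, 807783/8617]
5 nonzero rows, so the 5 vectors span a space of dimension 5.
Since 5 = 5, the vectors are linearly independent.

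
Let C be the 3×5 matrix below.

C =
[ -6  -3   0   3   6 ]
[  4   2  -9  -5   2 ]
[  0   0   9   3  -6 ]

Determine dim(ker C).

Row reduce to echelon form.
R2 ← R2 + (2/3)·R1: [0, 0, -9, -3, 6]
R3 ← R3 + R2: [0, 0, 0, 0, 0]
2 nonzero rows, so rank(C) = 2.
C has 5 columns; by rank–nullity, nullity = 5 − 2 = 3.

3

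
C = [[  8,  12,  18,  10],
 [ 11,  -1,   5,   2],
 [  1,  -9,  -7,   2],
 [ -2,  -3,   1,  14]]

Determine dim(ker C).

1

Row reduce to echelon form.
R2 ← R2 − (11/8)·R1: [0, -35/2, -79/4, -47/4]
R3 ← R3 − (1/8)·R1: [0, -21/2, -37/4, 3/4]
R4 ← R4 + (1/4)·R1: [0, 0, 11/2, 33/2]
R3 ← R3 − (3/5)·R2: [0, 0, 13/5, 39/5]
R4 ← R4 − (55/26)·R3: [0, 0, 0, 0]
3 nonzero rows, so rank(C) = 3.
C has 4 columns; by rank–nullity, nullity = 4 − 3 = 1.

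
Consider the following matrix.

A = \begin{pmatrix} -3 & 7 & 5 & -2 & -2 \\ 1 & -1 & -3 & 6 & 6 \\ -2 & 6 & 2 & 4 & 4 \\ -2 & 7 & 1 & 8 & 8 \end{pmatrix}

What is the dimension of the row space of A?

2

Row reduce to echelon form.
R2 ← R2 + (1/3)·R1: [0, 4/3, -4/3, 16/3, 16/3]
R3 ← R3 − (2/3)·R1: [0, 4/3, -4/3, 16/3, 16/3]
R4 ← R4 − (2/3)·R1: [0, 7/3, -7/3, 28/3, 28/3]
R3 ← R3 − R2: [0, 0, 0, 0, 0]
R4 ← R4 − (7/4)·R2: [0, 0, 0, 0, 0]
Echelon form has 2 nonzero rows, so rank(A) = 2.
The row space has dimension equal to the rank: 2.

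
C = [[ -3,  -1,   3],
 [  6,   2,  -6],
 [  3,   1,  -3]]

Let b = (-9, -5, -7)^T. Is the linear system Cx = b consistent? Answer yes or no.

no

Row reduce the augmented matrix [C | b].
R2 ← R2 + (2)·R1: [0, 0, 0, -23]
R3 ← R3 + R1: [0, 0, 0, -16]
R3 ← R3 − (16/23)·R2: [0, 0, 0, 0]
The echelon form has 2 nonzero rows; the last pivot sits in the augmented column, so rank(C) = 1 but rank([C|b]) = 2.
Since the ranks differ, the system is inconsistent.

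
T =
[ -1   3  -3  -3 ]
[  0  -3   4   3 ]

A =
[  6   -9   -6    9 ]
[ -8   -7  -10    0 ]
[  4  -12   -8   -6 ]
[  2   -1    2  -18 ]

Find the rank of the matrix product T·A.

2

First compute TA:
[[-48,  27,  -6,  63],
 [ 46, -30,   4, -78]]
Now row reduce the product.
R2 ← R2 + (23/24)·R1: [0, -33/8, -7/4, -141/8]
2 nonzero rows, so rank(TA) = 2.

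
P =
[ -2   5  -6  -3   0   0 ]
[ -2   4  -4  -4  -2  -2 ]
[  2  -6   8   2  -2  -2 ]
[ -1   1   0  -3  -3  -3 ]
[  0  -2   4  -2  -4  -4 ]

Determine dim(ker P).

4

Row reduce to echelon form.
R2 ← R2 − R1: [0, -1, 2, -1, -2, -2]
R3 ← R3 + R1: [0, -1, 2, -1, -2, -2]
R4 ← R4 − (1/2)·R1: [0, -3/2, 3, -3/2, -3, -3]
R3 ← R3 − R2: [0, 0, 0, 0, 0, 0]
R4 ← R4 − (3/2)·R2: [0, 0, 0, 0, 0, 0]
R5 ← R5 − (2)·R2: [0, 0, 0, 0, 0, 0]
2 nonzero rows, so rank(P) = 2.
P has 6 columns; by rank–nullity, nullity = 6 − 2 = 4.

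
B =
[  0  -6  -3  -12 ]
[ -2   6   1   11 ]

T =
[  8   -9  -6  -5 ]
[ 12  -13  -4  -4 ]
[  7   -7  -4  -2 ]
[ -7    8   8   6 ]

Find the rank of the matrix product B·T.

First compute BT:
[[ -9,   3, -60, -42],
 [-14,  21,  72,  50]]
Now row reduce the product.
R2 ← R2 − (14/9)·R1: [0, 49/3, 496/3, 346/3]
2 nonzero rows, so rank(BT) = 2.

2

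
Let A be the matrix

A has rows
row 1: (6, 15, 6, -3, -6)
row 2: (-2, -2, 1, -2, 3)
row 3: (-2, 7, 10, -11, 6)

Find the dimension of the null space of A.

Row reduce to echelon form.
R2 ← R2 + (1/3)·R1: [0, 3, 3, -3, 1]
R3 ← R3 + (1/3)·R1: [0, 12, 12, -12, 4]
R3 ← R3 − (4)·R2: [0, 0, 0, 0, 0]
2 nonzero rows, so rank(A) = 2.
A has 5 columns; by rank–nullity, nullity = 5 − 2 = 3.

3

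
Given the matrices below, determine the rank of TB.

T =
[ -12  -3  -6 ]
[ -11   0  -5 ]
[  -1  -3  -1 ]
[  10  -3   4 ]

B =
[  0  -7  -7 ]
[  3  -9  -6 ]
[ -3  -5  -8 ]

2

First compute TB:
[[  9, 141, 150],
 [ 15, 102, 117],
 [ -6,  39,  33],
 [-21, -63, -84]]
Now row reduce the product.
R2 ← R2 − (5/3)·R1: [0, -133, -133]
R3 ← R3 + (2/3)·R1: [0, 133, 133]
R4 ← R4 + (7/3)·R1: [0, 266, 266]
R3 ← R3 + R2: [0, 0, 0]
R4 ← R4 + (2)·R2: [0, 0, 0]
2 nonzero rows, so rank(TB) = 2.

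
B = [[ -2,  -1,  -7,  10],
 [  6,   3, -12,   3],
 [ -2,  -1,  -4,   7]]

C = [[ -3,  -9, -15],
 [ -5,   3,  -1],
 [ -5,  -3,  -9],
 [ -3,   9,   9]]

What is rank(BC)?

2

First compute BC:
[[ 16, 126, 184],
 [ 18,  18,  42],
 [ 10,  90, 130]]
Now row reduce the product.
R2 ← R2 − (9/8)·R1: [0, -495/4, -165]
R3 ← R3 − (5/8)·R1: [0, 45/4, 15]
R3 ← R3 + (1/11)·R2: [0, 0, 0]
2 nonzero rows, so rank(BC) = 2.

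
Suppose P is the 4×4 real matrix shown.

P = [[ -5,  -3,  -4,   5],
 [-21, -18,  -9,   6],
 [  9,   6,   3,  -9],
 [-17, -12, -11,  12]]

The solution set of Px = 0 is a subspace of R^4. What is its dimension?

Row reduce to echelon form.
R2 ← R2 − (21/5)·R1: [0, -27/5, 39/5, -15]
R3 ← R3 + (9/5)·R1: [0, 3/5, -21/5, 0]
R4 ← R4 − (17/5)·R1: [0, -9/5, 13/5, -5]
R3 ← R3 + (1/9)·R2: [0, 0, -10/3, -5/3]
R4 ← R4 − (1/3)·R2: [0, 0, 0, 0]
3 nonzero rows, so rank(P) = 3.
P has 4 columns; by rank–nullity, nullity = 4 − 3 = 1.

1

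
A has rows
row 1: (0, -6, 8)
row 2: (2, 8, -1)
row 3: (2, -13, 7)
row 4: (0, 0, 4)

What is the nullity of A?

Row reduce to echelon form.
Swap R1 ↔ R2
R3 ← R3 − R1: [0, -21, 8]
R3 ← R3 − (7/2)·R2: [0, 0, -20]
R4 ← R4 + (1/5)·R3: [0, 0, 0]
3 nonzero rows, so rank(A) = 3.
A has 3 columns; by rank–nullity, nullity = 3 − 3 = 0.

0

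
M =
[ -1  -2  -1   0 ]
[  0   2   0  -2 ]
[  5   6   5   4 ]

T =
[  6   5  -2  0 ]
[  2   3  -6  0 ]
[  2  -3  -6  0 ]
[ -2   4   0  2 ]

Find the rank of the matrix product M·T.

First compute MT:
[[-12,  -8,  20,   0],
 [  8,  -2, -12,  -4],
 [ 44,  44, -76,   8]]
Now row reduce the product.
R2 ← R2 + (2/3)·R1: [0, -22/3, 4/3, -4]
R3 ← R3 + (11/3)·R1: [0, 44/3, -8/3, 8]
R3 ← R3 + (2)·R2: [0, 0, 0, 0]
2 nonzero rows, so rank(MT) = 2.

2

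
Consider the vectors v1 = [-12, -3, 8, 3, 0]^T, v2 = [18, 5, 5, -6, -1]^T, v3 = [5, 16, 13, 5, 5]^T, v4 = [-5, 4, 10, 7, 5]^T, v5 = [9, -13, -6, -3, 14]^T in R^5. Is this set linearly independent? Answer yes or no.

yes

Form the matrix with these vectors as rows and row reduce.
R2 ← R2 + (3/2)·R1: [0, 1/2, 17, -3/2, -1]
R3 ← R3 + (5/12)·R1: [0, 59/4, 49/3, 25/4, 5]
R4 ← R4 − (5/12)·R1: [0, 21/4, 20/3, 23/4, 5]
R5 ← R5 + (3/4)·R1: [0, -61/4, 0, -3/4, 14]
R3 ← R3 − (59/2)·R2: [0, 0, -2911/6, 101/2, 69/2]
R4 ← R4 − (21/2)·R2: [0, 0, -1031/6, 43/2, 31/2]
R5 ← R5 + (61/2)·R2: [0, 0, 1037/2, -93/2, -33/2]
R4 ← R4 − (1031/2911)·R3: [0, 0, 0, 10521/2911, 9551/2911]
R5 ← R5 + (3111/2911)·R3: [0, 0, 0, 21744/2911, 59298/2911]
R5 ← R5 − (2416/1169)·R4: [0, 0, 0, 0, 15886/1169]
5 nonzero rows, so the 5 vectors span a space of dimension 5.
Since 5 = 5, the vectors are linearly independent.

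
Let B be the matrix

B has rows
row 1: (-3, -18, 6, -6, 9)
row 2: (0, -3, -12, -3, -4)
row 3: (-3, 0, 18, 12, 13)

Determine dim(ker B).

2

Row reduce to echelon form.
R3 ← R3 − R1: [0, 18, 12, 18, 4]
R3 ← R3 + (6)·R2: [0, 0, -60, 0, -20]
3 nonzero rows, so rank(B) = 3.
B has 5 columns; by rank–nullity, nullity = 5 − 3 = 2.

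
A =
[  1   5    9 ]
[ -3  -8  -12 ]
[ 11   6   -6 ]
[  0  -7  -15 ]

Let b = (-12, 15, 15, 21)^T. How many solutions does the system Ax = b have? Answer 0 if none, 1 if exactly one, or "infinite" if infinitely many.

infinite

Row reduce the augmented matrix [A | b].
R2 ← R2 + (3)·R1: [0, 7, 15, -21]
R3 ← R3 − (11)·R1: [0, -49, -105, 147]
R3 ← R3 + (7)·R2: [0, 0, 0, 0]
R4 ← R4 + R2: [0, 0, 0, 0]
The echelon form has 2 nonzero rows, and every pivot lies in the first 3 columns, so rank(A) = rank([A|b]) = 2.
The system is consistent.
rank = 2 < 3 unknowns, so there are infinitely many solutions.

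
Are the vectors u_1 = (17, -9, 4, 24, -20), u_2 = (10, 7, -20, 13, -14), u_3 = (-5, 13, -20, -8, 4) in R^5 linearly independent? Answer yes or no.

Form the matrix with these vectors as rows and row reduce.
R2 ← R2 − (10/17)·R1: [0, 209/17, -380/17, -19/17, -38/17]
R3 ← R3 + (5/17)·R1: [0, 176/17, -320/17, -16/17, -32/17]
R3 ← R3 − (16/19)·R2: [0, 0, 0, 0, 0]
2 nonzero rows, so the 3 vectors span a space of dimension 2.
Since 2 < 3, the vectors are linearly dependent.

no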